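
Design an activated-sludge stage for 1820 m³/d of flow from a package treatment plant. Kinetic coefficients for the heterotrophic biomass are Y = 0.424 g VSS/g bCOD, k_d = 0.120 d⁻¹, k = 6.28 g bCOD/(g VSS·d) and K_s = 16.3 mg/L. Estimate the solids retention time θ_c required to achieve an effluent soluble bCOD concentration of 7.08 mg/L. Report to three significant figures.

θ_c ≈ 1.46 d

At the target effluent, Y k S/(K_s+S) = 0.424×6.28×7.08/23.38 = 0.8063 d⁻¹.
θ_c = 1/(μ − k_d) = 1/(0.8063 − 0.120) = 1/0.6863 = 1.457 d.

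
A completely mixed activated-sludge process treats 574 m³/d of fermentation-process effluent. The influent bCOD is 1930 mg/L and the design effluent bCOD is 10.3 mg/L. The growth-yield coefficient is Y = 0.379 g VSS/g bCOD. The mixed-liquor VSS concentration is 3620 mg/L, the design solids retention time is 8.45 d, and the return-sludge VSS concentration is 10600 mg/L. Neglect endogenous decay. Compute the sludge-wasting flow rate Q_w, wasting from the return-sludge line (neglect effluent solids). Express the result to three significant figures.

V·X = Y·Q·ΔS·θ_c gives V = 0.379 × 574 × (1930 − 10.3) × 8.45 / 3620 = 974.8 m³.
Wasting from the return line (neglecting effluent solids): Q_w = V·X / (θ_c·X_r) = 974.8 × 3620 / (8.45 × 10600) = 39.40 m³/d.

Q_w ≈ 39.4 m³/d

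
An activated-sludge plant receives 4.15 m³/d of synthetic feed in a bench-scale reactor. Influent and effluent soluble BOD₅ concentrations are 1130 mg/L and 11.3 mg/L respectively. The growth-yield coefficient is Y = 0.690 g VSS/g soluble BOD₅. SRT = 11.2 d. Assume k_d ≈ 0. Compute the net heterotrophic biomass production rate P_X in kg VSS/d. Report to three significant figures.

P_X ≈ 3.20 kg VSS/d

Since k_d ≈ 0, Y_obs = Y = 0.690 g VSS/g soluble BOD₅.
Q·(S₀ − S) = 4.15 × (1130 − 11.3) × 10⁻³ = 4.643 kg/d removed.
Net biomass production P_X = Y_obs × Q·(S₀ − S) = 0.6900 × 4.643 = 3.203 kg VSS/d.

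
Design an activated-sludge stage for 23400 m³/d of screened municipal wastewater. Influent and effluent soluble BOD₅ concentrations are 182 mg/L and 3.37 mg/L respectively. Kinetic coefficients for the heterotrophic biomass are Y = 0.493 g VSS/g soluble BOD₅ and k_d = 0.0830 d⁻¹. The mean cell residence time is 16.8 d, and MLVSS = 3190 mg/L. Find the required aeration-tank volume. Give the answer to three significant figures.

From the SRT design equation V = Y Q (S₀−S) θ_c / [X (1 + k_d θ_c)] = 0.493 × 23400 × (182 − 3.37) × 16.8 / [3190 × (1 + 0.0830 × 16.8)] = 3.46×10^7 / 7638 = 4533 m³.

V ≈ 4530 m³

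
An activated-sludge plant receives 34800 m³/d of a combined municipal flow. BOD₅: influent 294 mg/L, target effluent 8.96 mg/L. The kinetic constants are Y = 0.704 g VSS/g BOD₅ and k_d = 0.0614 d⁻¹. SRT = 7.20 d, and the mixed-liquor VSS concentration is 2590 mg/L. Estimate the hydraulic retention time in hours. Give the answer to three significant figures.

Rearranging the biomass balance for a CMAS with decay, V = Y·Q·ΔS·θ_c / [X·(1+k_d θ_c)] = 0.704 × 34800 × (294 − 8.96) × 7.20 / [2590 × (1 + 0.0614 × 7.20)] = 5.03×10^7 / 3735 = 13462 m³.
τ = V/Q = 13462/34800 = 0.3868 d, or 9.284 h.

τ ≈ 9.28 h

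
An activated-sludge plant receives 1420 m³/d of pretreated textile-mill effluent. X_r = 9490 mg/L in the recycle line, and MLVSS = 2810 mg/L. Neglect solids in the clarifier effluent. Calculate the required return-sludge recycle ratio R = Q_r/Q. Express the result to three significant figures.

R ≈ 0.421

Solids balance on the clarifier gives (1+R)X = R·X_r, so R = X/(X_r − X) = 2810 / (9490 − 2810) = 0.4207.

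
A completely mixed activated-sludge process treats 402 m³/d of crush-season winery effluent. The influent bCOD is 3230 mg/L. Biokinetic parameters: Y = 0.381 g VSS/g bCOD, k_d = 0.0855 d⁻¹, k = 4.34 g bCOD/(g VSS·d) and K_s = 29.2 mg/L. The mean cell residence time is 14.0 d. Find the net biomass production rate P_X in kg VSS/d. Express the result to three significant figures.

Effluent substrate depends only on kinetics and SRT: S = K_s(1 + k_d θ_c) / [θ_c(Yk − k_d) − 1] = 29.2 × (1 + 0.0855 × 14.0) / [14.0 × (0.381 × 4.34 − 0.0855) − 1] = 64.15 / 20.95 = 3.062 mg/L.
Observed yield with endogenous decay: Y_obs = Y / (1 + k_d·θ_c) = 0.381 / (1 + 0.0855 × 14.0) = 0.381 / 2.197 = 0.1734 g VSS/g bCOD.
Q·(S₀ − S) = 402 × (3230 − 3.06) × 10⁻³ = 1297 kg/d removed.
So the net sludge growth is P_X = 0.1734 × 1297 = 225.0 kg VSS/d.

P_X ≈ 225 kg VSS/d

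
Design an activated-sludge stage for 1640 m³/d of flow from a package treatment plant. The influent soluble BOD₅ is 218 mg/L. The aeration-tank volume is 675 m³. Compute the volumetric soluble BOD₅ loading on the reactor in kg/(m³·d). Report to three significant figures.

L_v ≈ 0.530 kg soluble BOD₅/(m³·d)

Applied soluble BOD₅ load per unit volume = Q·S₀/V = (1640 × 218/1000)/675.0 = 0.5297 kg soluble BOD₅·m⁻³·d⁻¹.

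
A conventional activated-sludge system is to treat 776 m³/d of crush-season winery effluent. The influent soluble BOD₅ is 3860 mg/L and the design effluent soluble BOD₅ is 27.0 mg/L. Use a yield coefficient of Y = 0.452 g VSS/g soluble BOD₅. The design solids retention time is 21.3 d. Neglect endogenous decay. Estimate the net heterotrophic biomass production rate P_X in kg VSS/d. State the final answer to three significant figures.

With endogenous decay neglected, the observed yield equals the true yield: Y_obs = Y = 0.452 g VSS/g soluble BOD₅.
Q·(S₀ − S) = 776 × (3860 − 27.0) × 10⁻³ = 2974 kg/d removed.
P_X = Y_obs · Q(S₀ − S) = 0.4520 × 2974 = 1344 kg VSS/d.

P_X ≈ 1340 kg VSS/d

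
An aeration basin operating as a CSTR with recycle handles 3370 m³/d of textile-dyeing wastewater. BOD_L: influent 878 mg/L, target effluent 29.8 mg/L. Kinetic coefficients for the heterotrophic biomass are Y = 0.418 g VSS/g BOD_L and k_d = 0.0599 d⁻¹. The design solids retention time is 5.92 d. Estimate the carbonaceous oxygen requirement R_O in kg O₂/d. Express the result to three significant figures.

Observed yield with endogenous decay: Y_obs = Y / (1 + k_d·θ_c) = 0.418 / (1 + 0.0599 × 5.92) = 0.418 / 1.355 = 0.3086 g VSS/g BOD_L.
Mass of BOD_L removed per day: Q(S₀ − S) = 3370 × 848.2 g/m³ = 2858 kg/d.
Biomass synthesised: P_X = Y_obs × 2858 = 882.0 kg VSS/d.
R_O = Q·(S₀ − S) − 1.42·P_X = 2858 − 1.42 × 882.0 = 1606 kg O₂/d.

R_O ≈ 1610 kg O₂/d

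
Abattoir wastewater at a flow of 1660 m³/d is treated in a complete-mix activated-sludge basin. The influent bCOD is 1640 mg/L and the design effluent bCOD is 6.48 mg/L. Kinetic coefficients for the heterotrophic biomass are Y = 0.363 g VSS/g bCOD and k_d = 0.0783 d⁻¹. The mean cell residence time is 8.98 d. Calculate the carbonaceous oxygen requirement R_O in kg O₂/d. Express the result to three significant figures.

R_O ≈ 1890 kg O₂/d

The observed yield is Y_obs = Y/(1 + k_d·θ_c) = 0.363 / (1 + 0.0783 × 8.98) = 0.363 / 1.703 = 0.2131 g VSS per g bCOD removed.
Mass of bCOD removed per day: Q(S₀ − S) = 1660 × 1634 g/m³ = 2712 kg/d.
Net sludge production P_X = 0.2131 × 2712 = 578.0 kg VSS/d.
R_O = Q·(S₀ − S) − 1.42·P_X = 2712 − 1.42 × 578.0 = 1891 kg O₂/d.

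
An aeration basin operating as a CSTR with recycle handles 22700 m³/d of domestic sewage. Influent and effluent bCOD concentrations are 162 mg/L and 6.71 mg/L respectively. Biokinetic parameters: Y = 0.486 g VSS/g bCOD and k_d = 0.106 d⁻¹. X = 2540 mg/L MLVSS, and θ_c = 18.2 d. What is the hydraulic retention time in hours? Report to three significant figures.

Rearranging the biomass balance for a CMAS with decay, V = Y·Q·ΔS·θ_c / [X·(1+k_d θ_c)] = 0.486 × 22700 × (162 − 6.71) × 18.2 / [2540 × (1 + 0.106 × 18.2)] = 3.12×10^7 / 7440 = 4191 m³.
HRT = V/Q = 4191 m³ / 22700 m³·d⁻¹ = 0.1846 d × 24 = 4.431 h.

τ ≈ 4.43 h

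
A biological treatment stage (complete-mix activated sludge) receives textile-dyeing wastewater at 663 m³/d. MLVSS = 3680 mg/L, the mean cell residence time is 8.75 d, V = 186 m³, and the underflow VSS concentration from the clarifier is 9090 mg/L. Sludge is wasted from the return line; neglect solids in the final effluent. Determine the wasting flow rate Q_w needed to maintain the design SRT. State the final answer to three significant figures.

θ_c = V·X/(Q_w·X_r) when wasting from the recycle, so Q_w = V·X/(θ_c·X_r) = 186.0 × 3680 / (8.75 × 9090) = 8.606 m³/d.

Q_w ≈ 8.61 m³/d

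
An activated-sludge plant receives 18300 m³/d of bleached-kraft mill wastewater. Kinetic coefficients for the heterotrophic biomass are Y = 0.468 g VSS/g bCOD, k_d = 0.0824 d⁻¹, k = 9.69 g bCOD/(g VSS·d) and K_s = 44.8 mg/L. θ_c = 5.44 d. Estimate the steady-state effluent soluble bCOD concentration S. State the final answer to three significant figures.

S ≈ 2.79 mg/L

From the Monod/SRT balance for a CMAS, S = K_s·(1+k_d θ_c)/[θ_c·(Y k − k_d) − 1] = 44.8 × (1 + 0.0824 × 5.44) / [5.44 × (0.468 × 9.69 − 0.0824) − 1] = 64.88 / 23.22 = 2.794 mg/L.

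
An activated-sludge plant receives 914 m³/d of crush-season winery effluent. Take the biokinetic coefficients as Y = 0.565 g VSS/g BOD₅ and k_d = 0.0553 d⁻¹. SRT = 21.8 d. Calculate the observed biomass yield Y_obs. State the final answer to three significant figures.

Y_obs ≈ 0.256 g VSS/g BOD₅

Correct the yield for decay: Y_obs = Y/(1 + k_d θ_c) = 0.565 / (1 + 0.0553 × 21.8) = 0.565 / 2.206 = 0.2562.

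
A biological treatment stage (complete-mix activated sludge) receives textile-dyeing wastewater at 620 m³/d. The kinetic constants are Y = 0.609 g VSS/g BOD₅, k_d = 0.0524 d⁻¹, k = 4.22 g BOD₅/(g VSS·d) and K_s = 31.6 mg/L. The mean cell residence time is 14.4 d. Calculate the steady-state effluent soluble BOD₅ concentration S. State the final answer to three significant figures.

For a completely mixed reactor with recycle the Lawrence–McCarty relation gives S = K_s·(1 + k_d·θ_c) / [θ_c·(Y·k − k_d) − 1] = 31.6 × (1 + 0.0524 × 14.4) / [14.4 × (0.609 × 4.22 − 0.0524) − 1] = 55.44 / 35.25 = 1.573 mg/L.

S ≈ 1.57 mg/L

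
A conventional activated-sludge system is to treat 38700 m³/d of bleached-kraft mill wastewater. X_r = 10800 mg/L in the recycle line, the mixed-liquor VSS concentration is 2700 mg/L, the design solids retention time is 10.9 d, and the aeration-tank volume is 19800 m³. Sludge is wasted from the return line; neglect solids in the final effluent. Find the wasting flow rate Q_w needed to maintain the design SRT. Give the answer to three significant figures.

Q_w = (V·X)/(θ_c X_r) = 19800 × 2700 / (10.9 × 10800) = 454.1 m³/d.

Q_w ≈ 454 m³/d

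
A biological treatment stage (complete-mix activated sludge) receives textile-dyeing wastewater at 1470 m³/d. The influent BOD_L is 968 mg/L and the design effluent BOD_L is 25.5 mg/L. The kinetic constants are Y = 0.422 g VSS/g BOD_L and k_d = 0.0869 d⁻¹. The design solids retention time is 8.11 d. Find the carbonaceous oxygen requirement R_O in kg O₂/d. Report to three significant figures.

R_O ≈ 898 kg O₂/d

Y_obs = Y / (1 + k_d θ_c) = 0.422 / (1 + 0.0869 × 8.11) = 0.422 / 1.705 = 0.2475.
ΔS = 968 − 25.5 = 942.5 mg/L, so the substrate removal rate is 1470 × 942.5/1000 = 1385 kg BOD_L/d.
P_X = Y_obs·Q·(S₀ − S) = 0.2475 × 1385 = 343.0 kg VSS/d.
R_O = Q·(S₀ − S) − 1.42·P_X = 1385 − 1.42 × 343.0 = 898.5 kg O₂/d.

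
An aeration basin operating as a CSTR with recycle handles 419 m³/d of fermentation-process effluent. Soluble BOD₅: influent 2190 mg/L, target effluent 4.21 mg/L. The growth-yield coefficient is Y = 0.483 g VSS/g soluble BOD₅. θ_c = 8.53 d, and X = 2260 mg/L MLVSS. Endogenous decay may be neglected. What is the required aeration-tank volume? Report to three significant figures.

V ≈ 1670 m³

Biomass mass balance (decay neglected): V·X = Y·Q·(S₀ − S)·θ_c, so V = 0.483 × 419 × (2190 − 4.21) × 8.53 / 2260 = 1670 m³.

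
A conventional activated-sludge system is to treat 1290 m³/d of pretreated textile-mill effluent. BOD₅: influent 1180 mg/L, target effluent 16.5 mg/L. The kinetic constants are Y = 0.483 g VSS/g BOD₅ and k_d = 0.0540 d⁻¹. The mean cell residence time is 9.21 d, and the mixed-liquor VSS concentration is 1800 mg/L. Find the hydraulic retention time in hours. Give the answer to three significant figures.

From the SRT design equation V = Y Q (S₀−S) θ_c / [X (1 + k_d θ_c)] = 0.483 × 1290 × (1180 − 16.5) × 9.21 / [1800 × (1 + 0.0540 × 9.21)] = 6.68×10^6 / 2695 = 2477 m³.
Hydraulic retention time τ = V/Q = 2477 / 1290 = 1.920 d = 46.09 h.

τ ≈ 46.1 h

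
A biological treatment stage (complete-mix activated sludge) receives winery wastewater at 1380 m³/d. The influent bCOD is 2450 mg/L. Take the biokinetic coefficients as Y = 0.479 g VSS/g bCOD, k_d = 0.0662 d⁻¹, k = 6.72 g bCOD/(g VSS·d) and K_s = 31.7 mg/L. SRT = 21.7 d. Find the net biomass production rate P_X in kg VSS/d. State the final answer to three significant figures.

P_X ≈ 664 kg VSS/d

For a completely mixed reactor with recycle the Lawrence–McCarty relation gives S = K_s·(1 + k_d·θ_c) / [θ_c·(Y·k − k_d) − 1] = 31.7 × (1 + 0.0662 × 21.7) / [21.7 × (0.479 × 6.72 − 0.0662) − 1] = 77.24 / 67.41 = 1.146 mg/L.
Y_obs = Y / (1 + k_d θ_c) = 0.479 / (1 + 0.0662 × 21.7) = 0.479 / 2.437 = 0.1966.
Mass of bCOD removed per day: Q(S₀ − S) = 1380 × 2449 g/m³ = 3379 kg/d.
Biomass produced: P_X = Y_obs·Q·ΔS = 0.1966 × 3379 ≈ 664.4 kg VSS/d.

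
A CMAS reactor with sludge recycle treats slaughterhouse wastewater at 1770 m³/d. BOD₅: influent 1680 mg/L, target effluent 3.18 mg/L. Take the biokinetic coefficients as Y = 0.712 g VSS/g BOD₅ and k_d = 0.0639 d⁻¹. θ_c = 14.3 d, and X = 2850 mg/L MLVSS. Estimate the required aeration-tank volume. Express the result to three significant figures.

From the SRT design equation V = Y Q (S₀−S) θ_c / [X (1 + k_d θ_c)] = 0.712 × 1770 × (1680 − 3.18) × 14.3 / [2850 × (1 + 0.0639 × 14.3)] = 3.02×10^7 / 5454 = 5540 m³.

V ≈ 5540 m³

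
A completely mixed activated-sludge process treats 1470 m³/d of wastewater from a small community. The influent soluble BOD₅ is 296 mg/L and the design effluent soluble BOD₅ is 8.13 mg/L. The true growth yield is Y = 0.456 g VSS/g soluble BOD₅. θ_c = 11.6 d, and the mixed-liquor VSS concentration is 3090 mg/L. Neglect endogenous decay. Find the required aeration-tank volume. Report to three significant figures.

V ≈ 724 m³

With k_d = 0 the design equation reduces to V = Y Q (S₀−S) θ_c / X = 0.456 × 1470 × (296 − 8.13) × 11.6 / 3090 = 724.4 m³.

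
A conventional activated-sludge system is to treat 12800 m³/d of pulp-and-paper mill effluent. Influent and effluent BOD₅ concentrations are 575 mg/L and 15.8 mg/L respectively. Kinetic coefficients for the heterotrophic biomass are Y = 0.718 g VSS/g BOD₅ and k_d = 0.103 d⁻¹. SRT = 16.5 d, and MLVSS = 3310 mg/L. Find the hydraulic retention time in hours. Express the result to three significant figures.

Steady-state biomass mass balance: V·X·(1 + k_d·θ_c) = Y·Q·(S₀ − S)·θ_c, so V = 0.718 × 12800 × (575 − 15.8) × 16.5 / [3310 × (1 + 0.103 × 16.5)] = 8.48×10^7 / 8935 = 9490 m³.
Hydraulic retention time τ = V/Q = 9490 / 12800 = 0.7414 d = 17.79 h.

τ ≈ 17.8 h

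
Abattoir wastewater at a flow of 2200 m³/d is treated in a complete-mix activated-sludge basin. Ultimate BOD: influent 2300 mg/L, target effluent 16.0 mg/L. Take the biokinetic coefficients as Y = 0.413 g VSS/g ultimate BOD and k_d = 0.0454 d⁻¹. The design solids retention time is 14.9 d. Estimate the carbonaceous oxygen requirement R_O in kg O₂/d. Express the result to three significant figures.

R_O ≈ 3270 kg O₂/d

Observed yield with endogenous decay: Y_obs = Y / (1 + k_d·θ_c) = 0.413 / (1 + 0.0454 × 14.9) = 0.413 / 1.676 = 0.2464 g VSS/g ultimate BOD.
Mass of ultimate BOD removed per day: Q(S₀ − S) = 2200 × 2284 g/m³ = 5025 kg/d.
Net sludge production P_X = 0.2464 × 5025 = 1238 kg VSS/d.
R_O = Q·ΔS − 1.42 P_X = 5025 − 1758 = 3267 kg O₂/d.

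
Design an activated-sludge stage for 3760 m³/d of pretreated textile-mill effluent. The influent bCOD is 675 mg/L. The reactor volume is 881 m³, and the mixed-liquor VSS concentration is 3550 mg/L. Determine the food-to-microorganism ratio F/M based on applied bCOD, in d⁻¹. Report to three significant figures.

F/M ≈ 0.811 d⁻¹

Food-to-microorganism ratio F/M = Q S₀ / (V X) = 3760 × 675 / (881.0 × 3550) = 0.8115 d⁻¹.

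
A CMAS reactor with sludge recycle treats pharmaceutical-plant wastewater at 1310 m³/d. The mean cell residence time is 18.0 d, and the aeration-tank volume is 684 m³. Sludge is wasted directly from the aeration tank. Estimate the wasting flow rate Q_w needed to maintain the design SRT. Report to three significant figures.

For wasting at MLVSS concentration, Q_w = V/θ_c = 684.0/18.0 = 38.00 m³/d.

Q_w ≈ 38.0 m³/d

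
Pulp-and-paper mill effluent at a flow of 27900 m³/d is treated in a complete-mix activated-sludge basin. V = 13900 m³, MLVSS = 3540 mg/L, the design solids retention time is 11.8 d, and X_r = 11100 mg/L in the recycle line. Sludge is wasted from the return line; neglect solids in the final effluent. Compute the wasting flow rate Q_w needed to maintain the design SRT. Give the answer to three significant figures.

Q_w = (V·X)/(θ_c X_r) = 13900 × 3540 / (11.8 × 11100) = 375.7 m³/d.

Q_w ≈ 376 m³/d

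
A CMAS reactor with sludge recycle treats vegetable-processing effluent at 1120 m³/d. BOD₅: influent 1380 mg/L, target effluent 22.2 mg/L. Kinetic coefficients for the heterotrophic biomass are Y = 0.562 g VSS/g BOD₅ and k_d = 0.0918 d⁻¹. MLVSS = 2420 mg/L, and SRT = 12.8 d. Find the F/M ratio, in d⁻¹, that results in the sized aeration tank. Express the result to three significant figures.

F/M ≈ 0.307 d⁻¹

Rearranging the biomass balance for a CMAS with decay, V = Y·Q·ΔS·θ_c / [X·(1+k_d θ_c)] = 0.562 × 1120 × (1380 − 22.2) × 12.8 / [2420 × (1 + 0.0918 × 12.8)] = 1.09×10^7 / 5264 = 2078 m³.
F/M = applied load / biomass = Q·S₀/(V·X) = 1120 × 1380 / (2078 × 2420) = 0.3073 d⁻¹.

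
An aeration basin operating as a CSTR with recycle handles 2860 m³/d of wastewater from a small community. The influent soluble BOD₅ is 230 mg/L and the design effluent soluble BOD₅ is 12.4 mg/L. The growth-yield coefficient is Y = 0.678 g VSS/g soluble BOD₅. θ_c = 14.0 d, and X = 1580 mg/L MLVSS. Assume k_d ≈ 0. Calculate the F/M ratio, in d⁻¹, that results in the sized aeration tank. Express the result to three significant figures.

F/M ≈ 0.111 d⁻¹

With k_d = 0 the design equation reduces to V = Y Q (S₀−S) θ_c / X = 0.678 × 2860 × (230 − 12.4) × 14.0 / 1580 = 3739 m³.
F/M = applied load / biomass = Q·S₀/(V·X) = 2860 × 230 / (3739 × 1580) = 0.1114 d⁻¹.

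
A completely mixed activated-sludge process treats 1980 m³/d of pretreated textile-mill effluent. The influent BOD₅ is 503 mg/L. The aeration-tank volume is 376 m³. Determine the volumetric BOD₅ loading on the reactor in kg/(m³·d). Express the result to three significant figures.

Applied BOD₅ load per unit volume = Q·S₀/V = (1980 × 503/1000)/376.0 = 2.649 kg BOD₅·m⁻³·d⁻¹.

L_v ≈ 2.65 kg BOD₅/(m³·d)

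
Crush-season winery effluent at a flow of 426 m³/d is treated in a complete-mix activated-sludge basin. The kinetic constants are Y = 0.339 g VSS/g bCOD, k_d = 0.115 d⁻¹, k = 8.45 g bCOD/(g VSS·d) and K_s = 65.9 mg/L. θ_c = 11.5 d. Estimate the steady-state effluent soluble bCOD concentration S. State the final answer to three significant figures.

For a completely mixed reactor with recycle the Lawrence–McCarty relation gives S = K_s·(1 + k_d·θ_c) / [θ_c·(Y·k − k_d) − 1] = 65.9 × (1 + 0.115 × 11.5) / [11.5 × (0.339 × 8.45 − 0.115) − 1] = 153.1 / 30.62 = 4.998 mg/L.

S ≈ 5.00 mg/L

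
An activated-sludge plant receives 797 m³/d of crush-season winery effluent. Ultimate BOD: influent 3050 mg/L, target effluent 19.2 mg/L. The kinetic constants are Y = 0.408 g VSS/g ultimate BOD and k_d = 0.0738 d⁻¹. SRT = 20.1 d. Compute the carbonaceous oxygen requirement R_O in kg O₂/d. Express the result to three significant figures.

Correct the yield for decay: Y_obs = Y/(1 + k_d θ_c) = 0.408 / (1 + 0.0738 × 20.1) = 0.408 / 2.483 = 0.1643.
ΔS = 3050 − 19.2 = 3031 mg/L, so the substrate removal rate is 797 × 3031/1000 = 2416 kg ultimate BOD/d.
Net sludge production P_X = 0.1643 × 2416 = 396.9 kg VSS/d.
R_O = Q·ΔS − 1.42 P_X = 2416 − 563.5 = 1852 kg O₂/d.

R_O ≈ 1850 kg O₂/d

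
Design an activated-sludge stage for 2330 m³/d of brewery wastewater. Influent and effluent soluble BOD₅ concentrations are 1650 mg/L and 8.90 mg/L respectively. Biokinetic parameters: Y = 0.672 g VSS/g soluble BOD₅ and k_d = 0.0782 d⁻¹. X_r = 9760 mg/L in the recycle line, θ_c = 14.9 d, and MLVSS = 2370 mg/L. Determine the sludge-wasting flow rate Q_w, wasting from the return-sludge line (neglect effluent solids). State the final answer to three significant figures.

Q_w ≈ 122 m³/d

Rearranging the biomass balance for a CMAS with decay, V = Y·Q·ΔS·θ_c / [X·(1+k_d θ_c)] = 0.672 × 2330 × (1650 − 8.90) × 14.9 / [2370 × (1 + 0.0782 × 14.9)] = 3.83×10^7 / 5131 = 7461 m³.
Q_w = (V·X)/(θ_c X_r) = 7461 × 2370 / (14.9 × 9760) = 121.6 m³/d.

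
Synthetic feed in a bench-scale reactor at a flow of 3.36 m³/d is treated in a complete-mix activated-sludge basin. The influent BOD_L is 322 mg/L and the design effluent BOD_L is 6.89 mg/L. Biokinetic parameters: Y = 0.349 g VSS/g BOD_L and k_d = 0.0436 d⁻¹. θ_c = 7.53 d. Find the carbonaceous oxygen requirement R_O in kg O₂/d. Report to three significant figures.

Correct the yield for decay: Y_obs = Y/(1 + k_d θ_c) = 0.349 / (1 + 0.0436 × 7.53) = 0.349 / 1.328 = 0.2627.
Q·(S₀ − S) = 3.36 × (322 − 6.89) × 10⁻³ = 1.059 kg/d removed.
P_X = Y_obs·Q·(S₀ − S) = 0.2627 × 1.059 = 0.2782 kg VSS/d.
R_O = Q·ΔS − 1.42 P_X = 1.059 − 0.3950 = 0.6638 kg O₂/d.

R_O ≈ 0.664 kg O₂/d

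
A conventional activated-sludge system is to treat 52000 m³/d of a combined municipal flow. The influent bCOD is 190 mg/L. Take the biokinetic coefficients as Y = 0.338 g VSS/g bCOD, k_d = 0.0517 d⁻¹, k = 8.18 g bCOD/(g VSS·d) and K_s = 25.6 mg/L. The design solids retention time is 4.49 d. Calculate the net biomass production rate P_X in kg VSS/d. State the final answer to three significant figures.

P_X ≈ 2670 kg VSS/d

Effluent substrate depends only on kinetics and SRT: S = K_s(1 + k_d θ_c) / [θ_c(Yk − k_d) − 1] = 25.6 × (1 + 0.0517 × 4.49) / [4.49 × (0.338 × 8.18 − 0.0517) − 1] = 31.54 / 11.18 = 2.821 mg/L.
Correct the yield for decay: Y_obs = Y/(1 + k_d θ_c) = 0.338 / (1 + 0.0517 × 4.49) = 0.338 / 1.232 = 0.2743.
Substrate removed = Q·(S₀ − S) = 52000 m³/d × (190 − 2.82) g/m³ = 9.73×10^6 g/d = 9733 kg/d.
P_X = Y_obs · Q(S₀ − S) = 0.2743 × 9733 = 2670 kg VSS/d.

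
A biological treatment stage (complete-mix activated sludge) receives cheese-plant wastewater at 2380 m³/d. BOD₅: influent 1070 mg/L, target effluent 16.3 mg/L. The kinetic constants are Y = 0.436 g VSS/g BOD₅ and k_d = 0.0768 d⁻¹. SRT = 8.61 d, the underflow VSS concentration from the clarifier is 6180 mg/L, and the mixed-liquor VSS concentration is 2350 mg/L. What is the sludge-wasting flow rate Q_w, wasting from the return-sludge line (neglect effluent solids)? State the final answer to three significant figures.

Rearranging the biomass balance for a CMAS with decay, V = Y·Q·ΔS·θ_c / [X·(1+k_d θ_c)] = 0.436 × 2380 × (1070 − 16.3) × 8.61 / [2350 × (1 + 0.0768 × 8.61)] = 9.41×10^6 / 3904 = 2411 m³.
θ_c = V·X/(Q_w·X_r) when wasting from the recycle, so Q_w = V·X/(θ_c·X_r) = 2411 × 2350 / (8.61 × 6180) = 106.5 m³/d.

Q_w ≈ 107 m³/d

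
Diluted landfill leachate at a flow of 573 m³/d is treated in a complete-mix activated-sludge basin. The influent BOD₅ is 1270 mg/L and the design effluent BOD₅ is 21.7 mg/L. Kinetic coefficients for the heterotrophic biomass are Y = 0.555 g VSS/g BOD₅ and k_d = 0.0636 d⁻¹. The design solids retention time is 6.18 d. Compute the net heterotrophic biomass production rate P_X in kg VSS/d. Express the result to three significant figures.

P_X ≈ 285 kg VSS/d

Observed yield with endogenous decay: Y_obs = Y / (1 + k_d·θ_c) = 0.555 / (1 + 0.0636 × 6.18) = 0.555 / 1.393 = 0.3984 g VSS/g BOD₅.
ΔS = 1270 − 21.7 = 1248 mg/L, so the substrate removal rate is 573 × 1248/1000 = 715.3 kg BOD₅/d.
Biomass produced: P_X = Y_obs·Q·ΔS = 0.3984 × 715.3 ≈ 285.0 kg VSS/d.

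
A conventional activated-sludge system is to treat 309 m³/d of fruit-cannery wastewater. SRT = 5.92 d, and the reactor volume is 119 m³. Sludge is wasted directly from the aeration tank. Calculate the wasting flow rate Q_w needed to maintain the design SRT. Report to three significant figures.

For wasting at MLVSS concentration, Q_w = V/θ_c = 119.0/5.92 = 20.10 m³/d.

Q_w ≈ 20.1 m³/d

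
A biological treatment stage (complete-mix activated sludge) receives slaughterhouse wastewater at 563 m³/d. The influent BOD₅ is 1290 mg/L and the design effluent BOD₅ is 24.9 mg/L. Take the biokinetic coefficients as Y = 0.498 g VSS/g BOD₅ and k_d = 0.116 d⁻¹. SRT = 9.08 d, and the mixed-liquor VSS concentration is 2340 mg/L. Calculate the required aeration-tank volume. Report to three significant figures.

V ≈ 670 m³

From the SRT design equation V = Y Q (S₀−S) θ_c / [X (1 + k_d θ_c)] = 0.498 × 563 × (1290 − 24.9) × 9.08 / [2340 × (1 + 0.116 × 9.08)] = 3.22×10^6 / 4805 = 670.3 m³.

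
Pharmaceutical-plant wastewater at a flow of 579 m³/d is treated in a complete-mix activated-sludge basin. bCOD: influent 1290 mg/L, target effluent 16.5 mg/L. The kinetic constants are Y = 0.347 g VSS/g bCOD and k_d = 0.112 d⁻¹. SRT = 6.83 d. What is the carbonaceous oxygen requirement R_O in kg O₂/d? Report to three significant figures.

R_O ≈ 532 kg O₂/d

Correct the yield for decay: Y_obs = Y/(1 + k_d θ_c) = 0.347 / (1 + 0.112 × 6.83) = 0.347 / 1.765 = 0.1966.
ΔS = 1290 − 16.5 = 1274 mg/L, so the substrate removal rate is 579 × 1274/1000 = 737.4 kg bCOD/d.
Biomass synthesised: P_X = Y_obs × 737.4 = 145.0 kg VSS/d.
R_O = Q·ΔS − 1.42 P_X = 737.4 − 205.9 = 531.5 kg O₂/d.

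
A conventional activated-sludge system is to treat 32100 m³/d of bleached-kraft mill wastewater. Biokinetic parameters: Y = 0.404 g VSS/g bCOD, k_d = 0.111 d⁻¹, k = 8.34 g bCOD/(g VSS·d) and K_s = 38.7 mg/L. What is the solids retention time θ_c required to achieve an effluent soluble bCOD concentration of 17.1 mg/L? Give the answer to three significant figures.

At the target effluent, Y k S/(K_s+S) = 0.404×8.34×17.1/55.80 = 1.033 d⁻¹.
Then 1/θ_c = μ − k_d = 1.033 − 0.111 = 0.9215 d⁻¹, giving θ_c = 1.085 d.

θ_c ≈ 1.09 d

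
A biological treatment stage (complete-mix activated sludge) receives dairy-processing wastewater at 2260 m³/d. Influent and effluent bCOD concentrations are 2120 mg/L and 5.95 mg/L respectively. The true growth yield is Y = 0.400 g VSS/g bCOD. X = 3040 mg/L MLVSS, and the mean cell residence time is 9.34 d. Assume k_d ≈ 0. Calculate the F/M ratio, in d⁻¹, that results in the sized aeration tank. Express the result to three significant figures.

Biomass mass balance (decay neglected): V·X = Y·Q·(S₀ − S)·θ_c, so V = 0.400 × 2260 × (2120 − 5.95) × 9.34 / 3040 = 5872 m³.
F/M = Q·S₀ / (V·X) = 2260 × 2120 / (5872 × 3040) = 0.2684 g bCOD·(g VSS·d)⁻¹.

F/M ≈ 0.268 d⁻¹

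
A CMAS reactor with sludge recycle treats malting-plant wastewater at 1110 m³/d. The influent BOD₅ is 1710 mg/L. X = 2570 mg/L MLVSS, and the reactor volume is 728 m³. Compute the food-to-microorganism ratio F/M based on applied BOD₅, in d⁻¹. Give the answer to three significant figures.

F/M = applied load / biomass = Q·S₀/(V·X) = 1110 × 1710 / (728.0 × 2570) = 1.015 d⁻¹.

F/M ≈ 1.01 d⁻¹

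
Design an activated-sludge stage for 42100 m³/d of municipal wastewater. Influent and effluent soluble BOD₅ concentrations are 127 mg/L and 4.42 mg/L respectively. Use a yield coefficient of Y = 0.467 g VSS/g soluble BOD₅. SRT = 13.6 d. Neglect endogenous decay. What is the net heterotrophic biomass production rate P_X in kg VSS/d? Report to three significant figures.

With endogenous decay neglected, the observed yield equals the true yield: Y_obs = Y = 0.467 g VSS/g soluble BOD₅.
Substrate removed = Q·(S₀ − S) = 42100 m³/d × (127 − 4.42) g/m³ = 5.16×10^6 g/d = 5161 kg/d.
P_X = Y_obs · Q(S₀ − S) = 0.4670 × 5161 = 2410 kg VSS/d.

P_X ≈ 2410 kg VSS/d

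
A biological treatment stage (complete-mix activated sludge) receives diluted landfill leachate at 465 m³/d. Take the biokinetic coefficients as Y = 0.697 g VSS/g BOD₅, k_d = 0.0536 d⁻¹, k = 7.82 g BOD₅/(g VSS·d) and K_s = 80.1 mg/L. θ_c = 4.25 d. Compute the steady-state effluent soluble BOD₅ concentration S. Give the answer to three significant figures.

S ≈ 4.48 mg/L

For a completely mixed reactor with recycle the Lawrence–McCarty relation gives S = K_s·(1 + k_d·θ_c) / [θ_c·(Y·k − k_d) − 1] = 80.1 × (1 + 0.0536 × 4.25) / [4.25 × (0.697 × 7.82 − 0.0536) − 1] = 98.35 / 21.94 = 4.483 mg/L.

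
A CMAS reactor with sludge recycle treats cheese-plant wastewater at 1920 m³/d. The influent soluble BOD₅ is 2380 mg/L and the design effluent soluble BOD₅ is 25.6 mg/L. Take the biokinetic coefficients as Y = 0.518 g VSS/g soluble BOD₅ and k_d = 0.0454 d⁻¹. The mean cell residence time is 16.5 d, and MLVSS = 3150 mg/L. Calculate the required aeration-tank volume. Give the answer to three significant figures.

Rearranging the biomass balance for a CMAS with decay, V = Y·Q·ΔS·θ_c / [X·(1+k_d θ_c)] = 0.518 × 1920 × (2380 − 25.6) × 16.5 / [3150 × (1 + 0.0454 × 16.5)] = 3.86×10^7 / 5510 = 7012 m³.

V ≈ 7010 m³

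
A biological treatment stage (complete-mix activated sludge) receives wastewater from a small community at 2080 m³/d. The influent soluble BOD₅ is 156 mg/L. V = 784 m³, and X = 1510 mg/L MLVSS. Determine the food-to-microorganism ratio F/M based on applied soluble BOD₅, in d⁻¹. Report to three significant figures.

F/M ≈ 0.274 d⁻¹

F/M = Q·S₀ / (V·X) = 2080 × 156 / (784.0 × 1510) = 0.2741 g soluble BOD₅·(g VSS·d)⁻¹.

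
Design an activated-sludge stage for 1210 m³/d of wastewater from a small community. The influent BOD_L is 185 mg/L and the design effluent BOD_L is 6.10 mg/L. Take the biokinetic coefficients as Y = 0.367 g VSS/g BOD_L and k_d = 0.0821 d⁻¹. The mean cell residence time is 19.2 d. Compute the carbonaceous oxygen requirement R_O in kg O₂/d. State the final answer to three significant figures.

R_O ≈ 173 kg O₂/d

Y_obs = Y / (1 + k_d θ_c) = 0.367 / (1 + 0.0821 × 19.2) = 0.367 / 2.576 = 0.1425.
ΔS = 185 − 6.10 = 178.9 mg/L, so the substrate removal rate is 1210 × 178.9/1000 = 216.5 kg BOD_L/d.
Biomass synthesised: P_X = Y_obs × 216.5 = 30.84 kg VSS/d.
Carbonaceous O₂ demand = substrate oxidised − cell-mass equivalent = 216.5 − 1.42 × 30.84 = 172.7 kg O₂/d.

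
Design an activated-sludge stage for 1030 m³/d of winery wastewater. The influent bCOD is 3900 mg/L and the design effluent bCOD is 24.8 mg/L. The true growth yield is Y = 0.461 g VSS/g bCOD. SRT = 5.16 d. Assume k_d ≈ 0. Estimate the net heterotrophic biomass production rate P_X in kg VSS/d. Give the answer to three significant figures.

P_X ≈ 1840 kg VSS/d

Since k_d ≈ 0, Y_obs = Y = 0.461 g VSS/g bCOD.
Q·(S₀ − S) = 1030 × (3900 − 24.8) × 10⁻³ = 3991 kg/d removed.
P_X = Y_obs · Q(S₀ − S) = 0.4610 × 3991 = 1840 kg VSS/d.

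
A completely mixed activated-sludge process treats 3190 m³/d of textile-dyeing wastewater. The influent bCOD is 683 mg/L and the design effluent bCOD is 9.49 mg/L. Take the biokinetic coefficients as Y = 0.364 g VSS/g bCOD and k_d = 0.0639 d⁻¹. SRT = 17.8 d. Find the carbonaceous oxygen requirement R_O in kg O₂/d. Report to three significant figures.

R_O ≈ 1630 kg O₂/d

Observed yield with endogenous decay: Y_obs = Y / (1 + k_d·θ_c) = 0.364 / (1 + 0.0639 × 17.8) = 0.364 / 2.137 = 0.1703 g VSS/g bCOD.
ΔS = 683 − 9.49 = 673.5 mg/L, so the substrate removal rate is 3190 × 673.5/1000 = 2148 kg bCOD/d.
Biomass synthesised: P_X = Y_obs × 2148 = 365.9 kg VSS/d.
Carbonaceous O₂ demand = substrate oxidised − cell-mass equivalent = 2148 − 1.42 × 365.9 = 1629 kg O₂/d.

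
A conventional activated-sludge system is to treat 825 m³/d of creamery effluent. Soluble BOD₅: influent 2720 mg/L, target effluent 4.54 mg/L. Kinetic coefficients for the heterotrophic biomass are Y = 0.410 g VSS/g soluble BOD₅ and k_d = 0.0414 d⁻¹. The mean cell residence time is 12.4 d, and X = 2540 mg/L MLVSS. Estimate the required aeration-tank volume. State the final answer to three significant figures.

Rearranging the biomass balance for a CMAS with decay, V = Y·Q·ΔS·θ_c / [X·(1+k_d θ_c)] = 0.410 × 825 × (2720 − 4.54) × 12.4 / [2540 × (1 + 0.0414 × 12.4)] = 1.14×10^7 / 3844 = 2963 m³.

V ≈ 2960 m³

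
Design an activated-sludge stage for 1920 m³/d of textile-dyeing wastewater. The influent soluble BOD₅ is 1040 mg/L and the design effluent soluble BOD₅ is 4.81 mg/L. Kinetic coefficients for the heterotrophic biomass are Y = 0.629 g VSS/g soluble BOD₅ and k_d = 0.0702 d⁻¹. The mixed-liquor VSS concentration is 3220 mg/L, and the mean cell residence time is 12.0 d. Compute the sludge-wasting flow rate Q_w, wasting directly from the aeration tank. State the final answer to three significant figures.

Q_w ≈ 211 m³/d

From the SRT design equation V = Y Q (S₀−S) θ_c / [X (1 + k_d θ_c)] = 0.629 × 1920 × (1040 − 4.81) × 12.0 / [3220 × (1 + 0.0702 × 12.0)] = 1.5×10^7 / 5933 = 2529 m³.
Wasting from the aeration tank: Q_w = V / θ_c = 2529 / 12.0 = 210.7 m³/d.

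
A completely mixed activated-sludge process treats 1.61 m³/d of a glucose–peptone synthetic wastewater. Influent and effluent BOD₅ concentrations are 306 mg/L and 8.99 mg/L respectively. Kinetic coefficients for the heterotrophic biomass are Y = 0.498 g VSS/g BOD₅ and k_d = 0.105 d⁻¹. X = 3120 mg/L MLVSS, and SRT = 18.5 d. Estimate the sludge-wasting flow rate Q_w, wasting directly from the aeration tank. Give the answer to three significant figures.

Q_w ≈ 0.0259 m³/d

From the SRT design equation V = Y Q (S₀−S) θ_c / [X (1 + k_d θ_c)] = 0.498 × 1.61 × (306 − 8.99) × 18.5 / [3120 × (1 + 0.105 × 18.5)] = 4.41×10^3 / 9181 = 0.4799 m³.
With mixed-liquor wasting, θ_c = V/Q_w, so Q_w = V/θ_c = 0.4799/18.5 = 0.02594 m³/d.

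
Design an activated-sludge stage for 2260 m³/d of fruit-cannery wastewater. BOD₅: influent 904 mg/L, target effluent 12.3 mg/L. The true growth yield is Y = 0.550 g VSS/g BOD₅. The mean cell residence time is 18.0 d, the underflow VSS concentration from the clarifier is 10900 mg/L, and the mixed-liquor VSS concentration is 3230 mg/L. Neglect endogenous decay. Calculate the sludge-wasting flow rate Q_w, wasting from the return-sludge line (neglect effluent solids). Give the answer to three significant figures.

Q_w ≈ 102 m³/d

With k_d = 0 the design equation reduces to V = Y Q (S₀−S) θ_c / X = 0.550 × 2260 × (904 − 12.3) × 18.0 / 3230 = 6177 m³.
θ_c = V·X/(Q_w·X_r) when wasting from the recycle, so Q_w = V·X/(θ_c·X_r) = 6177 × 3230 / (18.0 × 10900) = 101.7 m³/d.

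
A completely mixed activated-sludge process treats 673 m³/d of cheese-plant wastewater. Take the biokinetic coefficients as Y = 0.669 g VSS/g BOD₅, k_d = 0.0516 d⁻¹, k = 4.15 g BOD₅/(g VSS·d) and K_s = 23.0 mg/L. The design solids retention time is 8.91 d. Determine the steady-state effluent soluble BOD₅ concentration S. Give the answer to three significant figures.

For a completely mixed reactor with recycle the Lawrence–McCarty relation gives S = K_s·(1 + k_d·θ_c) / [θ_c·(Y·k − k_d) − 1] = 23.0 × (1 + 0.0516 × 8.91) / [8.91 × (0.669 × 4.15 − 0.0516) − 1] = 33.57 / 23.28 = 1.442 mg/L.

S ≈ 1.44 mg/L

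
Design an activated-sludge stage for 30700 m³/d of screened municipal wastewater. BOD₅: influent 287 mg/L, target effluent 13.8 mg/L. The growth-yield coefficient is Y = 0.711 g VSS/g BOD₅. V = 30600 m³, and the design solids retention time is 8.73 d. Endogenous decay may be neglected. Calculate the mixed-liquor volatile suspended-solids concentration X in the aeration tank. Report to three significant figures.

From V·X = Y·Q·(S₀ − S)·θ_c (decay neglected): X = 0.711 × 30700 × (287 − 13.8) × 8.73 / 30600 = 1701 mg/L.

X ≈ 1700 mg/L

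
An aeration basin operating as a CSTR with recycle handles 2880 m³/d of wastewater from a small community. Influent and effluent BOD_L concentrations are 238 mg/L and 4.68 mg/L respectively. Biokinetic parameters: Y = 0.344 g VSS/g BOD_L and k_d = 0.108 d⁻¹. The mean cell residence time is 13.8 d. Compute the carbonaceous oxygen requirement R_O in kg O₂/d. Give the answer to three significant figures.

R_O ≈ 540 kg O₂/d

The observed yield is Y_obs = Y/(1 + k_d·θ_c) = 0.344 / (1 + 0.108 × 13.8) = 0.344 / 2.490 = 0.1381 g VSS per g BOD_L removed.
ΔS = 238 − 4.68 = 233.3 mg/L, so the substrate removal rate is 2880 × 233.3/1000 = 672.0 kg BOD_L/d.
Net sludge production P_X = 0.1381 × 672.0 = 92.82 kg VSS/d.
R_O = Q·ΔS − 1.42 P_X = 672.0 − 131.8 = 540.2 kg O₂/d.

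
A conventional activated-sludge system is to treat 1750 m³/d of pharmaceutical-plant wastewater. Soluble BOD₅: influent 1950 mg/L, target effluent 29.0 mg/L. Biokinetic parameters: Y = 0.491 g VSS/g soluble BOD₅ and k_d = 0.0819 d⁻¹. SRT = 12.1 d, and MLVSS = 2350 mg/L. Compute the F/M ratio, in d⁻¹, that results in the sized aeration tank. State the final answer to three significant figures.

From the SRT design equation V = Y Q (S₀−S) θ_c / [X (1 + k_d θ_c)] = 0.491 × 1750 × (1950 − 29.0) × 12.1 / [2350 × (1 + 0.0819 × 12.1)] = 2×10^7 / 4679 = 4269 m³.
Food-to-microorganism ratio F/M = Q S₀ / (V X) = 1750 × 1950 / (4269 × 2350) = 0.3402 d⁻¹.

F/M ≈ 0.340 d⁻¹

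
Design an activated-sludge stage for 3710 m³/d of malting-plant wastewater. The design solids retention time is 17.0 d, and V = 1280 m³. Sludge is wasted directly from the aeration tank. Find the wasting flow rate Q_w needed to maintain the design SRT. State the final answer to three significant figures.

Q_w ≈ 75.3 m³/d

For wasting at MLVSS concentration, Q_w = V/θ_c = 1280/17.0 = 75.29 m³/d.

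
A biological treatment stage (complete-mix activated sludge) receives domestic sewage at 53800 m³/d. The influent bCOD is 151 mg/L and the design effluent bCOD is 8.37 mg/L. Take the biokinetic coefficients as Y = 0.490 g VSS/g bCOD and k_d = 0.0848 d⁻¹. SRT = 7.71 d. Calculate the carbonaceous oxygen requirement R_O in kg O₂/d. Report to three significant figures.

R_O ≈ 4450 kg O₂/d

Correct the yield for decay: Y_obs = Y/(1 + k_d θ_c) = 0.490 / (1 + 0.0848 × 7.71) = 0.490 / 1.654 = 0.2963.
Substrate removed = Q·(S₀ − S) = 53800 m³/d × (151 − 8.37) g/m³ = 7.67×10^6 g/d = 7673 kg/d.
P_X = Y_obs·Q·(S₀ − S) = 0.2963 × 7673 = 2274 kg VSS/d.
Carbonaceous O₂ demand = substrate oxidised − cell-mass equivalent = 7673 − 1.42 × 2274 = 4445 kg O₂/d.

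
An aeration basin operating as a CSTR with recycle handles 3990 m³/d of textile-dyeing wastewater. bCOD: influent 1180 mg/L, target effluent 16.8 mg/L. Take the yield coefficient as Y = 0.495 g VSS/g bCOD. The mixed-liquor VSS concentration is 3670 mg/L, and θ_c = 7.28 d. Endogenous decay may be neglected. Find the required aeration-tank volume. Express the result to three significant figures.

Biomass mass balance (decay neglected): V·X = Y·Q·(S₀ − S)·θ_c, so V = 0.495 × 3990 × (1180 − 16.8) × 7.28 / 3670 = 4557 m³.

V ≈ 4560 m³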